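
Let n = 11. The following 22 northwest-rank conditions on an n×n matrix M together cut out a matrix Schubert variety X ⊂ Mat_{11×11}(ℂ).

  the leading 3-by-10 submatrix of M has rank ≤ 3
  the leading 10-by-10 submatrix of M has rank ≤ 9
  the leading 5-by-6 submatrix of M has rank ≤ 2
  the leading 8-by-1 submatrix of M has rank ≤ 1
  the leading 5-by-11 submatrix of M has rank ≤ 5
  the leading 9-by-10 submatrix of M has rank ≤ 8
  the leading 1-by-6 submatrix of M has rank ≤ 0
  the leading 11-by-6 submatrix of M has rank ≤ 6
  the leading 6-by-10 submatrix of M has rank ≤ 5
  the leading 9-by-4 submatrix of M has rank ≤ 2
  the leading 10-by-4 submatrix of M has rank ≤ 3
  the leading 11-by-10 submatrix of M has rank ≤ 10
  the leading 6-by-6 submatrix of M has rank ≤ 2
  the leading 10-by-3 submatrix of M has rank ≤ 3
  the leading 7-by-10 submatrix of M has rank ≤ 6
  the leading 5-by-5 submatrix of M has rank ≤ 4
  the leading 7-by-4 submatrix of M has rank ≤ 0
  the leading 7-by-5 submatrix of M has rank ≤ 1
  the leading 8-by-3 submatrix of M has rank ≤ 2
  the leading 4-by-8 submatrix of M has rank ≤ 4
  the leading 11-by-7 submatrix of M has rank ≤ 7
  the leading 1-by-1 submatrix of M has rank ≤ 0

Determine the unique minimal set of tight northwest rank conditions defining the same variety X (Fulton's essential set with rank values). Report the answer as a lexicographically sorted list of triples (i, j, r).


Rank table r_w(11×11) implied by the 22 constraints:

  R[1]: 0 0 0 0 0 0 1 1 1 1 1
  R[2]: 0 0 0 0 1 1 2 2 2 2 2
  R[3]: 0 0 0 0 1 2 3 3 3 3 3
  R[4]: 0 0 0 0 1 2 3 4 4 4 4
  R[5]: 0 0 0 0 1 2 3 4 5 5 5
  R[6]: 0 0 0 0 1 2 3 4 5 5 6
  R[7]: 0 0 0 0 1 2 3 4 5 6 7
  R[8]: 1 1 1 1 2 3 4 5 6 7 8
  R[9]: 1 2 2 2 3 4 5 6 7 8 9
  R[10]: 1 2 3 3 4 5 6 7 8 9 10
  R[11]: 1 2 3 4 5 6 7 8 9 10 11

so w = (7, 5, 6, 8, 9, 11, 10, 1, 2, 3, 4).

|D(w)|=31, |Ess(w)|=3:

[(1, 6, 0), (6, 10, 5), (7, 4, 0)]


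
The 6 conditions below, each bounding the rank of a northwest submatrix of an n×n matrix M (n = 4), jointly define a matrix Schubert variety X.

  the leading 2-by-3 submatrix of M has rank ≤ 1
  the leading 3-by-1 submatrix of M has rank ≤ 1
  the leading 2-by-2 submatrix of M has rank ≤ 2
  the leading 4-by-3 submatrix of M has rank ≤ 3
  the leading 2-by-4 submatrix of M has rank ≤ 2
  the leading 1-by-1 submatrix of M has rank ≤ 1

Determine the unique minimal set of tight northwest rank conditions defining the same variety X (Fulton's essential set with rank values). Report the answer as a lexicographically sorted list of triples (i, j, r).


Recovering R(i,j) via the rank-extension bound from the 6 conditions:

  i=1: 1 1 1 1
  i=2: 1 1 1 2
  i=3: 1 2 2 3
  i=4: 1 2 3 4

reading off 1-entries of Δ²R: w = (1, 4, 2, 3).

|D(w)|=2, |Ess(w)|=1:

[(2, 3, 1)]


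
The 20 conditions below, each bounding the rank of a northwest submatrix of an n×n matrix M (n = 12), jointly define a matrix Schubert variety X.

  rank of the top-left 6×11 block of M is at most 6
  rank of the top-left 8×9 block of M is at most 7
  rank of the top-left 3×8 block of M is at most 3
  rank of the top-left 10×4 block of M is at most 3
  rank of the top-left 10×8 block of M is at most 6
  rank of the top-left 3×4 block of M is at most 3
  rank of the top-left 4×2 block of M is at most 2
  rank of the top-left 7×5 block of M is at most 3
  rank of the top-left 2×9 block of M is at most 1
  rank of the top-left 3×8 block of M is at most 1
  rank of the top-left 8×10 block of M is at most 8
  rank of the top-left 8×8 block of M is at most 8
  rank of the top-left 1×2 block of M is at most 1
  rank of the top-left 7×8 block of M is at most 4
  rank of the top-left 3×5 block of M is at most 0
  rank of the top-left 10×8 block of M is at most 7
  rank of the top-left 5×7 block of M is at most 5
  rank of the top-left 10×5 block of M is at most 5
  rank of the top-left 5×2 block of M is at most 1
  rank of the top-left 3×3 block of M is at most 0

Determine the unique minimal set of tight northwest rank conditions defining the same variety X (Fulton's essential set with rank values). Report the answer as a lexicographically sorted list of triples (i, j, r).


The tightest implied rank at each (i,j), from the 20 conditions:

  row 1: 0, 0, 0, 0, 0, 1, 1, 1, 1, 1, 1, 1
  row 2: 0, 0, 0, 0, 0, 1, 1, 1, 1, 2, 2, 2
  row 3: 0, 0, 0, 0, 0, 1, 1, 1, 2, 3, 3, 3
  row 4: 1, 1, 1, 1, 1, 2, 2, 2, 3, 4, 4, 4
  row 5: 1, 1, 2, 2, 2, 3, 3, 3, 4, 5, 5, 5
  row 6: 1, 2, 3, 3, 3, 4, 4, 4, 5, 6, 6, 6
  row 7: 1, 2, 3, 3, 3, 4, 4, 4, 5, 6, 7, 7
  row 8: 1, 2, 3, 3, 4, 5, 5, 5, 6, 7, 8, 8
  row 9: 1, 2, 3, 3, 4, 5, 6, 6, 7, 8, 9, 9
  row 10: 1, 2, 3, 3, 4, 5, 6, 6, 7, 8, 9, 10
  row 11: 1, 2, 3, 4, 5, 6, 7, 7, 8, 9, 10, 11
  row 12: 1, 2, 3, 4, 5, 6, 7, 8, 9, 10, 11, 12

reading off 1-entries of Δ²R: w = (6, 10, 9, 1, 3, 2, 11, 5, 7, 12, 4, 8).

ℓ(w)=29; the 8 essential cells (i,j,r):

[(2, 9, 1), (3, 5, 0), (3, 8, 1), (5, 2, 1), (7, 5, 3), (7, 8, 4), (10, 4, 3), (10, 8, 6)]


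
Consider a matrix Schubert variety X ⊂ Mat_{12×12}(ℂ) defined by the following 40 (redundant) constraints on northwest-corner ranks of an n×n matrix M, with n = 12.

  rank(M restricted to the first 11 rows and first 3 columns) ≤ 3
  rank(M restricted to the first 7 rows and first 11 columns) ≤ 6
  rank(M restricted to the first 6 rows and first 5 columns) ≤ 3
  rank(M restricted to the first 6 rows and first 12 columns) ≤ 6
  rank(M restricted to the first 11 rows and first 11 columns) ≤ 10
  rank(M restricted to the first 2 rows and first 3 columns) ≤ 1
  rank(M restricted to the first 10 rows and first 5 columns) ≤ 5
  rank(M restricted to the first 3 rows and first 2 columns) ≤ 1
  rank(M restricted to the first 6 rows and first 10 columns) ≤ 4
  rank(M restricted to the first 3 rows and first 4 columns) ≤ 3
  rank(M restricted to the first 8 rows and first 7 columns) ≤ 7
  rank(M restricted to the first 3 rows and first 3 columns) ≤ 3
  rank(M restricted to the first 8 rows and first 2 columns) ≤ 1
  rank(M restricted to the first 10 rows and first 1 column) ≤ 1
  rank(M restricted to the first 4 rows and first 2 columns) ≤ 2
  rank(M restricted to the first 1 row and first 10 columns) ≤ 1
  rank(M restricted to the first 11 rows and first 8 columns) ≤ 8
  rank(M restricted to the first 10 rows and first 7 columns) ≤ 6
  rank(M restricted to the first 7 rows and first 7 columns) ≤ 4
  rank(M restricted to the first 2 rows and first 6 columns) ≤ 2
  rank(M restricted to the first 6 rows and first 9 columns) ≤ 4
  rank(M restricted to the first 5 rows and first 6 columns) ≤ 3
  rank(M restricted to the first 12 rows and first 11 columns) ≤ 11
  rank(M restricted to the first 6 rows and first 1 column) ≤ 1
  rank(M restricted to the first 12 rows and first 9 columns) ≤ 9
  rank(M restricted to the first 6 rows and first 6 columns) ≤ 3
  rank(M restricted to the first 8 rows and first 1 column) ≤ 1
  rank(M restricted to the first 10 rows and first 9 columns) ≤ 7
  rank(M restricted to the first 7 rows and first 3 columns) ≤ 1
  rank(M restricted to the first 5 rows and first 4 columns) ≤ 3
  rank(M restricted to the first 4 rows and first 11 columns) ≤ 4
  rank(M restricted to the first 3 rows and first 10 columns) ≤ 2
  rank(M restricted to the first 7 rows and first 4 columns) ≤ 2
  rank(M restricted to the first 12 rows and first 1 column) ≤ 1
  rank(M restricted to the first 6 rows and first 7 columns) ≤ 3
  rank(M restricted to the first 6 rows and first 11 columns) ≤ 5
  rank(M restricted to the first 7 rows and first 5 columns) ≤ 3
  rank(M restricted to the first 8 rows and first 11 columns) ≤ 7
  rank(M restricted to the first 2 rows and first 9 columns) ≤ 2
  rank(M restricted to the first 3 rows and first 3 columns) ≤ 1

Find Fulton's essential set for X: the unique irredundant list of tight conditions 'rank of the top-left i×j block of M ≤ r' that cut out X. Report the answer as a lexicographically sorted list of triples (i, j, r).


The tightest implied rank at each (i,j), from the 40 conditions:

  1 | 1 | 1 | 1 | 1 | 1 | 1 | 1 | 1 | 1 | 1 | 1
  1 | 1 | 1 | 2 | 2 | 2 | 2 | 2 | 2 | 2 | 2 | 2
  1 | 1 | 1 | 2 | 2 | 2 | 2 | 2 | 2 | 2 | 3 | 3
  1 | 1 | 1 | 2 | 3 | 3 | 3 | 3 | 3 | 3 | 4 | 4
  1 | 1 | 1 | 2 | 3 | 3 | 3 | 4 | 4 | 4 | 5 | 5
  1 | 1 | 1 | 2 | 3 | 3 | 3 | 4 | 4 | 4 | 5 | 6
  1 | 1 | 1 | 2 | 3 | 4 | 4 | 5 | 5 | 5 | 6 | 7
  1 | 1 | 2 | 3 | 4 | 5 | 5 | 6 | 6 | 6 | 7 | 8
  1 | 2 | 3 | 4 | 5 | 6 | 6 | 7 | 7 | 7 | 8 | 9
  1 | 2 | 3 | 4 | 5 | 6 | 6 | 7 | 7 | 8 | 9 | 10
  1 | 2 | 3 | 4 | 5 | 6 | 7 | 8 | 8 | 9 | 10 | 11
  1 | 2 | 3 | 4 | 5 | 6 | 7 | 8 | 9 | 10 | 11 | 12

second differences of R give the permutation w = (1, 4, 11, 5, 8, 12, 6, 3, 2, 10, 7, 9).

|D(w)|=27, |Ess(w)|=7:

[(3, 10, 2), (6, 7, 3), (6, 10, 4), (7, 3, 1), (8, 2, 1), (10, 7, 6), (10, 9, 7)]


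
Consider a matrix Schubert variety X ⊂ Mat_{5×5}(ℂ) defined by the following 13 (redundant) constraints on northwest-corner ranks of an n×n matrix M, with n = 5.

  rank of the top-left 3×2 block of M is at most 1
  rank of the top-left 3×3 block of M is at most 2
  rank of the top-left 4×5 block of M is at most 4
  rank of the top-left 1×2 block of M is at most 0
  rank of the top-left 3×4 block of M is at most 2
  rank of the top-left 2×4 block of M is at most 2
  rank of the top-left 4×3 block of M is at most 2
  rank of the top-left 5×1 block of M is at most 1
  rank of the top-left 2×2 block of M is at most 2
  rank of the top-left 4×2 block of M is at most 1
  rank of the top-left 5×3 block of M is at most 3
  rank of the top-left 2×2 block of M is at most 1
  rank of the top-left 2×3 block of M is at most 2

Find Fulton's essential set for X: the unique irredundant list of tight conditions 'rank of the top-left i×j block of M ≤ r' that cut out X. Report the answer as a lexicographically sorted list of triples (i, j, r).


Propagating the 13 rank bounds to every northwest block:

  row 1: 0 0 1 1 1
  row 2: 1 1 2 2 2
  row 3: 1 1 2 2 3
  row 4: 1 1 2 3 4
  row 5: 1 2 3 4 5

reading off 1-entries of Δ²R: w = (3, 1, 5, 4, 2).

Fulton essential set (3 of the 5 Rothe cells):

[(1, 2, 0), (3, 4, 2), (4, 2, 1)]


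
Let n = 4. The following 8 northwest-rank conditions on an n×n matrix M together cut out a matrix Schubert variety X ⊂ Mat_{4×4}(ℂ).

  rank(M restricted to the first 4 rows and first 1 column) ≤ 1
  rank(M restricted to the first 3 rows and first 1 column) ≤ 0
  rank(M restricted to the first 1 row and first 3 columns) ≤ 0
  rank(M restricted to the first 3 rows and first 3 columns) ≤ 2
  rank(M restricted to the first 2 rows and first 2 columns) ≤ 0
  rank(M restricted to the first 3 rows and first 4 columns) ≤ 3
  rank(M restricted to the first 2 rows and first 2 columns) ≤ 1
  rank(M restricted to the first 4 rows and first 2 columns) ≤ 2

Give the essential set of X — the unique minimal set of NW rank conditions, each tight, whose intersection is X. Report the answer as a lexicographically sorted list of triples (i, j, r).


The tightest implied rank at each (i,j), from the 8 conditions:

  i=1: 0 | 0 | 0 | 1
  i=2: 0 | 0 | 1 | 2
  i=3: 0 | 1 | 2 | 3
  i=4: 1 | 2 | 3 | 4

second differences of R give the permutation w = (4, 3, 2, 1).

Fulton essential set (3 of the 6 Rothe cells):

[(1, 3, 0), (2, 2, 0), (3, 1, 0)]


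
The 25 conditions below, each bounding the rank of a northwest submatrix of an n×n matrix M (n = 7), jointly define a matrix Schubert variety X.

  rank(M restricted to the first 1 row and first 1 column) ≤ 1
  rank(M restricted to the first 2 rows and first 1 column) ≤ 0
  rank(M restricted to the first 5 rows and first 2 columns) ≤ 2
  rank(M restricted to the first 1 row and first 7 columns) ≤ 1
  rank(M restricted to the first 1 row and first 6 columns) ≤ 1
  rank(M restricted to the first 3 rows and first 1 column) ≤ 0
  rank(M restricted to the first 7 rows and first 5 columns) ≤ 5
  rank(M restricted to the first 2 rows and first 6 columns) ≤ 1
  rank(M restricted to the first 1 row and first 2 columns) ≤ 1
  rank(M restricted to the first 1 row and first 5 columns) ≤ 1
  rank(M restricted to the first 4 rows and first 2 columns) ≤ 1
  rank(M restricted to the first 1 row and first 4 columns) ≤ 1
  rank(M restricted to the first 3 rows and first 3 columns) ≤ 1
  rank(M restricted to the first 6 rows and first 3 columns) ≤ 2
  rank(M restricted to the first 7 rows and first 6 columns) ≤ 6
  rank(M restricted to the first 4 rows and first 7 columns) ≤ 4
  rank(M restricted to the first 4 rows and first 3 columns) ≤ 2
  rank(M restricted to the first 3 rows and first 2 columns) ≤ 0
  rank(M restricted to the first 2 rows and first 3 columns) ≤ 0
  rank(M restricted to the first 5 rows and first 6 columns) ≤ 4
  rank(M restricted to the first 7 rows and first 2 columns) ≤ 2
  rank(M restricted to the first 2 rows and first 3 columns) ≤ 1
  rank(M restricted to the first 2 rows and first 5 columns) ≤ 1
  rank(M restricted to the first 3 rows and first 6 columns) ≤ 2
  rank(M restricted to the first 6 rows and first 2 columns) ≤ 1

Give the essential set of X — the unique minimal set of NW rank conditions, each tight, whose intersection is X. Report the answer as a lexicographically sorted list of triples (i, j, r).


Reconstructing r_w from the 25 given conditions:

  i=1: 0 0 0 1 1 1 1
  i=2: 0 0 0 1 1 1 2
  i=3: 0 0 1 2 2 2 3
  i=4: 1 1 2 3 3 3 4
  i=5: 1 1 2 3 4 4 5
  i=6: 1 1 2 3 4 5 6
  i=7: 1 2 3 4 5 6 7

the unique w with this rank table is (4, 7, 3, 1, 5, 6, 2).

D(w) has 12 cells with 4 SE-corners; essential set:

[(2, 3, 0), (2, 6, 1), (3, 2, 0), (6, 2, 1)]


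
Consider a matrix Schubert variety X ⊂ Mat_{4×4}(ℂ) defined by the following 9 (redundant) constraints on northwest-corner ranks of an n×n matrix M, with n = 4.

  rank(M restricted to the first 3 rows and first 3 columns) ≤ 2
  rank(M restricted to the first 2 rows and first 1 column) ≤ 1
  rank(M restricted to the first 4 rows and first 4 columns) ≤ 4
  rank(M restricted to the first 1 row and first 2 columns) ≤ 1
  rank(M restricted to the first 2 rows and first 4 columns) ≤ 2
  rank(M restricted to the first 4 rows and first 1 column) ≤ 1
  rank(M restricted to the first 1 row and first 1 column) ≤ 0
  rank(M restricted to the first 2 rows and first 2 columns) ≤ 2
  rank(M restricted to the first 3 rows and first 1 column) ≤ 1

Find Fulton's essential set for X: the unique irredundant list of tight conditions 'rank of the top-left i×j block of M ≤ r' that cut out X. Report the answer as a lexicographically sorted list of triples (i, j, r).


Computing R[i][j] = min implied NW-rank bound (n=4, 9 conditions):

  R[1]: 0  1  1  1
  R[2]: 1  2  2  2
  R[3]: 1  2  2  3
  R[4]: 1  2  3  4

second differences of R give the permutation w = (2, 1, 4, 3).

|D(w)|=2, |Ess(w)|=2:

[(1, 1, 0), (3, 3, 2)]


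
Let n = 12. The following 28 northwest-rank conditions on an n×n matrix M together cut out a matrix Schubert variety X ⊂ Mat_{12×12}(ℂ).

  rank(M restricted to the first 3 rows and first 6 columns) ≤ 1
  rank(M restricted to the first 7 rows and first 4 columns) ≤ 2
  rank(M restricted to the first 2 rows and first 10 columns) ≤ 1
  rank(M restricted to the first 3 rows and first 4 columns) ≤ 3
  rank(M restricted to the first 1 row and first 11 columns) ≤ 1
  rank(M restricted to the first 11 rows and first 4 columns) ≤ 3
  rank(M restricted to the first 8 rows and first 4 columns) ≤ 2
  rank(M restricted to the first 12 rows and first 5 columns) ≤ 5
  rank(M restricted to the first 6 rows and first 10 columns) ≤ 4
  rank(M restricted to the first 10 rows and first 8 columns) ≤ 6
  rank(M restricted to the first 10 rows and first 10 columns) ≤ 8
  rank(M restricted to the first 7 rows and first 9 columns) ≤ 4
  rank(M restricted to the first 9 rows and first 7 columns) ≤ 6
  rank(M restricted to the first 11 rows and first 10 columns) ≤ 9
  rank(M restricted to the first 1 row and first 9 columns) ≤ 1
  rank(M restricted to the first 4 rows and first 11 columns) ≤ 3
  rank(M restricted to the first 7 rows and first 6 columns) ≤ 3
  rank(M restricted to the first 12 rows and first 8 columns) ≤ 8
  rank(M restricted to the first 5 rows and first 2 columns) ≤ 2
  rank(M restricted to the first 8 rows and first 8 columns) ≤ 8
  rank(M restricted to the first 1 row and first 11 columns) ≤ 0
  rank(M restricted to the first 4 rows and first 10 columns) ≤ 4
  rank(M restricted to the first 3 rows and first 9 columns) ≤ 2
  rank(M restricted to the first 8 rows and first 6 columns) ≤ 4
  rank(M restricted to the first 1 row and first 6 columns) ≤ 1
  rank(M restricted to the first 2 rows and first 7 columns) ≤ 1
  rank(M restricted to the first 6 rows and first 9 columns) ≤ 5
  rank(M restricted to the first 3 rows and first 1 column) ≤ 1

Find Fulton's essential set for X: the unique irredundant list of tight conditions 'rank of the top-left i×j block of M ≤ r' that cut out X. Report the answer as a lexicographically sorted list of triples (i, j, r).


Propagating the 28 rank bounds to every northwest block:

  0, 0, 0, 0, 0, 0, 0, 0, 0, 0, 0, 1
  1, 1, 1, 1, 1, 1, 1, 1, 1, 1, 1, 2
  1, 1, 1, 1, 1, 1, 2, 2, 2, 2, 2, 3
  1, 2, 2, 2, 2, 2, 3, 3, 3, 3, 3, 4
  1, 2, 2, 2, 3, 3, 4, 4, 4, 4, 4, 5
  1, 2, 2, 2, 3, 3, 4, 4, 4, 4, 5, 6
  1, 2, 2, 2, 3, 3, 4, 4, 4, 5, 6, 7
  1, 2, 2, 2, 3, 4, 5, 5, 5, 6, 7, 8
  1, 2, 3, 3, 4, 5, 6, 6, 6, 7, 8, 9
  1, 2, 3, 3, 4, 5, 6, 6, 7, 8, 9, 10
  1, 2, 3, 3, 4, 5, 6, 7, 8, 9, 10, 11
  1, 2, 3, 4, 5, 6, 7, 8, 9, 10, 11, 12

reading off 1-entries of Δ²R: w = (12, 1, 7, 2, 5, 11, 10, 6, 3, 9, 8, 4).

|D(w)|=34, |Ess(w)|=8:

[(1, 11, 0), (3, 6, 1), (6, 10, 4), (7, 6, 3), (7, 9, 4), (8, 4, 2), (10, 8, 6), (11, 4, 3)]


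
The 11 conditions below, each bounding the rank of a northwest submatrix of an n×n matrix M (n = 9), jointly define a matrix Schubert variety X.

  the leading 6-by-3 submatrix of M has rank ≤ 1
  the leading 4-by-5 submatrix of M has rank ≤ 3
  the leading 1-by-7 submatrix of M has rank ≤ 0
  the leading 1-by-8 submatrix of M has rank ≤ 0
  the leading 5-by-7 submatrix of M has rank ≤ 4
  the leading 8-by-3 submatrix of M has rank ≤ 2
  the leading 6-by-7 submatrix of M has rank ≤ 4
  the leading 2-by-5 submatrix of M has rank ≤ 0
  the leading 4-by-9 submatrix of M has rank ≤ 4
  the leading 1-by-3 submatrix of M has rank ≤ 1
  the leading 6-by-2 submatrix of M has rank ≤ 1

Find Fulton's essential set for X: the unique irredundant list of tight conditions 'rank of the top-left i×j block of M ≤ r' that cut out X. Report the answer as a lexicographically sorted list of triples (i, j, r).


Propagating the 11 rank bounds to every northwest block:

  i=1: 0  0  0  0  0  0  0  0  1
  i=2: 0  0  0  0  0  1  1  1  2
  i=3: 1  1  1  1  1  2  2  2  3
  i=4: 1  1  1  2  2  3  3  3  4
  i=5: 1  1  1  2  3  4  4  4  5
  i=6: 1  1  1  2  3  4  4  5  6
  i=7: 1  2  2  3  4  5  5  6  7
  i=8: 1  2  2  3  4  5  6  7  8
  i=9: 1  2  3  4  5  6  7  8  9

reading off 1-entries of Δ²R: w = (9, 6, 1, 4, 5, 8, 2, 7, 3).

D(w) has 21 cells with 5 SE-corners; essential set:

[(1, 8, 0), (2, 5, 0), (6, 3, 1), (6, 7, 4), (8, 3, 2)]


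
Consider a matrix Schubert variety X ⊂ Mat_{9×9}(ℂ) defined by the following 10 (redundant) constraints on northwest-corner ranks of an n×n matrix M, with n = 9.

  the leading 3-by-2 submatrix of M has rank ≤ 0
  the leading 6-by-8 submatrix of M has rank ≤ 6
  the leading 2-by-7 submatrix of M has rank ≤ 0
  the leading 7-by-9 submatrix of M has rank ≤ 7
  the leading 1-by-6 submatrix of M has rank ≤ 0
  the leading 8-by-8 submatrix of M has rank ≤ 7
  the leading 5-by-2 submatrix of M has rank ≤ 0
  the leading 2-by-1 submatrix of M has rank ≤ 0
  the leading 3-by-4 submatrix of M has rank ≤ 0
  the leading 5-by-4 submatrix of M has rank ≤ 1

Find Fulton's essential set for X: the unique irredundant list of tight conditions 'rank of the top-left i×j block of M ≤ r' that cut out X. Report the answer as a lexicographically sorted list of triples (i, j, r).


The tightest implied rank at each (i,j), from the 10 conditions:

  0 | 0 | 0 | 0 | 0 | 0 | 0 | 1 | 1
  0 | 0 | 0 | 0 | 0 | 0 | 0 | 1 | 2
  0 | 0 | 0 | 0 | 1 | 1 | 1 | 2 | 3
  0 | 0 | 1 | 1 | 2 | 2 | 2 | 3 | 4
  0 | 0 | 1 | 1 | 2 | 3 | 3 | 4 | 5
  1 | 1 | 2 | 2 | 3 | 4 | 4 | 5 | 6
  1 | 2 | 3 | 3 | 4 | 5 | 5 | 6 | 7
  1 | 2 | 3 | 4 | 5 | 6 | 6 | 7 | 8
  1 | 2 | 3 | 4 | 5 | 6 | 7 | 8 | 9

hence w(1..9) = (8, 9, 5, 3, 6, 1, 2, 4, 7).

ℓ(w)=23; the 4 essential cells (i,j,r):

[(2, 7, 0), (3, 4, 0), (5, 2, 0), (5, 4, 1)]


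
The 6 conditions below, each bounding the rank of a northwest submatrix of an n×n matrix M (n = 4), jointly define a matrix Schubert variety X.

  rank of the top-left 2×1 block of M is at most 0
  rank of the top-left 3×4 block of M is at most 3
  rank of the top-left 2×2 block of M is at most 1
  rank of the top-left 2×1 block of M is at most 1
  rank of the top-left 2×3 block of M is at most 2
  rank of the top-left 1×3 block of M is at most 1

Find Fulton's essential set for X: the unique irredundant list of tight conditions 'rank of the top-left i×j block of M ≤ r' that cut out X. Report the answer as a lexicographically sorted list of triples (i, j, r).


Rank table r_w(4×4) implied by the 6 constraints:

  R[1]: 0 1 1 1
  R[2]: 0 1 2 2
  R[3]: 1 2 3 3
  R[4]: 1 2 3 4

so w = (2, 3, 1, 4).

D(w) has 2 cells with 1 SE-corner; essential set:

[(2, 1, 0)]


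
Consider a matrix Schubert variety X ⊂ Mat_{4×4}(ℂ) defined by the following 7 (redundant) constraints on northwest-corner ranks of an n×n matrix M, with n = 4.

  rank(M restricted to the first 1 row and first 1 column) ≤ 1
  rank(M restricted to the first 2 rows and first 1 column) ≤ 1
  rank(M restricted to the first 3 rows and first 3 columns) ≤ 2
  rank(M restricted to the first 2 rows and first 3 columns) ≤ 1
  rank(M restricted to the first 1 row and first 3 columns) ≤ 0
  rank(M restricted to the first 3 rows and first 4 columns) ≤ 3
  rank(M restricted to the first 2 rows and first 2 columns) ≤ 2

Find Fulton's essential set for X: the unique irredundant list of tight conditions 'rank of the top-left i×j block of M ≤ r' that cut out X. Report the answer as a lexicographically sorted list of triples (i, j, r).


Propagating the 7 rank bounds to every northwest block:

  i=1: 0 0 0 1
  i=2: 1 1 1 2
  i=3: 1 2 2 3
  i=4: 1 2 3 4

reading off 1-entries of Δ²R: w = (4, 1, 2, 3).

ℓ(w)=3; the 1 essential cell (i,j,r):

[(1, 3, 0)]


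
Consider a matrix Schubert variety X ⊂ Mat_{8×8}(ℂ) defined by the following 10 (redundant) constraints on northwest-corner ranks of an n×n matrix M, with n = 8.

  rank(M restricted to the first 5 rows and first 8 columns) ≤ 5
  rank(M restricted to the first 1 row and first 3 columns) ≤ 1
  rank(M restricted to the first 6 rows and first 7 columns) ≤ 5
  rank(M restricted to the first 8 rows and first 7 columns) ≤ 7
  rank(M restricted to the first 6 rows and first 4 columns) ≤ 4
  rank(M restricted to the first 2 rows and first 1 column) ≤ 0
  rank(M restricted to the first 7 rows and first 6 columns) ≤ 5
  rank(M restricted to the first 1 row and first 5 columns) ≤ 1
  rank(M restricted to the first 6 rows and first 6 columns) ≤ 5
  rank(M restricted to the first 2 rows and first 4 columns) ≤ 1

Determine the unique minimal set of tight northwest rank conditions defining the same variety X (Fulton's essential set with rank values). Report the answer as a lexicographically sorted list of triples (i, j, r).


Recovering R(i,j) via the rank-extension bound from the 10 conditions:

  i=1: 0  1  1  1  1  1  1  1
  i=2: 0  1  1  1  2  2  2  2
  i=3: 1  2  2  2  3  3  3  3
  i=4: 1  2  3  3  4  4  4  4
  i=5: 1  2  3  4  5  5  5  5
  i=6: 1  2  3  4  5  5  5  6
  i=7: 1  2  3  4  5  5  6  7
  i=8: 1  2  3  4  5  6  7  8

second differences of R give the permutation w = (2, 5, 1, 3, 4, 8, 7, 6).

Fulton essential set (4 of the 7 Rothe cells):

[(2, 1, 0), (2, 4, 1), (6, 7, 5), (7, 6, 5)]


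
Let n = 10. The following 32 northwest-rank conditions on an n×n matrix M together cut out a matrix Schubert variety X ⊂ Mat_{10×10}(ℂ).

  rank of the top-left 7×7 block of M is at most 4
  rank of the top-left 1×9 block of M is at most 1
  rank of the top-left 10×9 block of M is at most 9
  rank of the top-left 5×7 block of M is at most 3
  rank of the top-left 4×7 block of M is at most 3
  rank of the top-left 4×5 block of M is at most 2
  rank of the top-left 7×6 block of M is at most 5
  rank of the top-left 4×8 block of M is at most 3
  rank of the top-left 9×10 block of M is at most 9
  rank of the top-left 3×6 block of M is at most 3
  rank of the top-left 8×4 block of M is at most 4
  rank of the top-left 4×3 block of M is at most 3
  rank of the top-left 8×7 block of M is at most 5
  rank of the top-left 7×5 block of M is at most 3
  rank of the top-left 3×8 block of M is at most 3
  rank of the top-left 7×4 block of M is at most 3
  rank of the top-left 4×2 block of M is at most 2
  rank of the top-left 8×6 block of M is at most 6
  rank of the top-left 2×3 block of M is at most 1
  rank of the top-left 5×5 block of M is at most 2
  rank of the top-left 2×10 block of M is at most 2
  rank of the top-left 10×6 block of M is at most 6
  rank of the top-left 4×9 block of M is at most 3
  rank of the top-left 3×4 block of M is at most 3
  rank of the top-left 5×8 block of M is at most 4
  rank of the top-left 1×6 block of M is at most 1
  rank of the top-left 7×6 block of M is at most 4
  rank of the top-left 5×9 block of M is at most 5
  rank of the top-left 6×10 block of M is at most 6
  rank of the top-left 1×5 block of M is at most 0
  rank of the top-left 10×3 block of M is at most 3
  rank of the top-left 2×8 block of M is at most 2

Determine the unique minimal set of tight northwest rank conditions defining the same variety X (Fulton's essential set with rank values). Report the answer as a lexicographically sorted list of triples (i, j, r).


Propagating the 32 rank bounds to every northwest block:

  0, 0, 0, 0, 0, 1, 1, 1, 1, 1
  1, 1, 1, 1, 1, 2, 2, 2, 2, 2
  1, 2, 2, 2, 2, 3, 3, 3, 3, 3
  1, 2, 2, 2, 2, 3, 3, 3, 3, 4
  1, 2, 2, 2, 2, 3, 3, 4, 4, 5
  1, 2, 3, 3, 3, 4, 4, 5, 5, 6
  1, 2, 3, 3, 3, 4, 4, 5, 6, 7
  1, 2, 3, 4, 4, 5, 5, 6, 7, 8
  1, 2, 3, 4, 5, 6, 6, 7, 8, 9
  1, 2, 3, 4, 5, 6, 7, 8, 9, 10

so w = (6, 1, 2, 10, 8, 3, 9, 4, 5, 7).

Rothe diagram D(w) (18 cells), 6 SE-corners (essential conditions):

[(1, 5, 0), (4, 9, 3), (5, 5, 2), (5, 7, 3), (7, 5, 3), (7, 7, 4)]


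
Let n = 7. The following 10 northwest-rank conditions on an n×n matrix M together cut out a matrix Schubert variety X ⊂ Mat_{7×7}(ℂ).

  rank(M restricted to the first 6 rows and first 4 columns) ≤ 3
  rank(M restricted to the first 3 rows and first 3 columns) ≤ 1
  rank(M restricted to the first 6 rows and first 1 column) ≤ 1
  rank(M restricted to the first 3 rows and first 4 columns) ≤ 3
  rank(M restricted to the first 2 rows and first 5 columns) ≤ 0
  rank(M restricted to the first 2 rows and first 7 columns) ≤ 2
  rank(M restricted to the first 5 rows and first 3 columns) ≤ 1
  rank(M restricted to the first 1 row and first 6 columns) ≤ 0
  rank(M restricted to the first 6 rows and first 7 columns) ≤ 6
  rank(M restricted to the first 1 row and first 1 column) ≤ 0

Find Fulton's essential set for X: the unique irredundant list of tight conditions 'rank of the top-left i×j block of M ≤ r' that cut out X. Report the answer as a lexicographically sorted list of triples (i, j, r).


Recovering R(i,j) via the rank-extension bound from the 10 conditions:

  row 1: 0  0  0  0  0  0  1
  row 2: 0  0  0  0  0  1  2
  row 3: 1  1  1  1  1  2  3
  row 4: 1  1  1  2  2  3  4
  row 5: 1  1  1  2  3  4  5
  row 6: 1  2  2  3  4  5  6
  row 7: 1  2  3  4  5  6  7

the unique w with this rank table is (7, 6, 1, 4, 5, 2, 3).

D(w) has 15 cells with 3 SE-corners; essential set:

[(1, 6, 0), (2, 5, 0), (5, 3, 1)]


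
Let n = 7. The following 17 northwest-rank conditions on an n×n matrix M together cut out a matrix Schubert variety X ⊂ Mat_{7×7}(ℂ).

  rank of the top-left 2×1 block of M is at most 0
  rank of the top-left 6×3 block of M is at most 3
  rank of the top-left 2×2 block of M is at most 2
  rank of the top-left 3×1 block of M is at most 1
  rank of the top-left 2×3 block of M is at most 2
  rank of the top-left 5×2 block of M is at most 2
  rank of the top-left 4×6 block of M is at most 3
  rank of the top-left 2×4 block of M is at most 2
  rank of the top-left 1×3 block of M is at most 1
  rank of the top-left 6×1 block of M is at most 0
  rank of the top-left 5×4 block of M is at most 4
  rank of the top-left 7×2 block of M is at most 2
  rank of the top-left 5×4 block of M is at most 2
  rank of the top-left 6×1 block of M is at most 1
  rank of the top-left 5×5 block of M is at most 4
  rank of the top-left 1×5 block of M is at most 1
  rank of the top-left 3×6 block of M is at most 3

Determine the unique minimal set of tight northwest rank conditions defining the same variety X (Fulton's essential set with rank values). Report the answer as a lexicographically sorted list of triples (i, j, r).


The tightest implied rank at each (i,j), from the 17 conditions:

  row 1: 0 1 1 1 1 1 1
  row 2: 0 1 2 2 2 2 2
  row 3: 0 1 2 2 3 3 3
  row 4: 0 1 2 2 3 3 4
  row 5: 0 1 2 2 3 4 5
  row 6: 0 1 2 3 4 5 6
  row 7: 1 2 3 4 5 6 7

reading off 1-entries of Δ²R: w = (2, 3, 5, 7, 6, 4, 1).

|D(w)|=10, |Ess(w)|=3:

[(4, 6, 3), (5, 4, 2), (6, 1, 0)]


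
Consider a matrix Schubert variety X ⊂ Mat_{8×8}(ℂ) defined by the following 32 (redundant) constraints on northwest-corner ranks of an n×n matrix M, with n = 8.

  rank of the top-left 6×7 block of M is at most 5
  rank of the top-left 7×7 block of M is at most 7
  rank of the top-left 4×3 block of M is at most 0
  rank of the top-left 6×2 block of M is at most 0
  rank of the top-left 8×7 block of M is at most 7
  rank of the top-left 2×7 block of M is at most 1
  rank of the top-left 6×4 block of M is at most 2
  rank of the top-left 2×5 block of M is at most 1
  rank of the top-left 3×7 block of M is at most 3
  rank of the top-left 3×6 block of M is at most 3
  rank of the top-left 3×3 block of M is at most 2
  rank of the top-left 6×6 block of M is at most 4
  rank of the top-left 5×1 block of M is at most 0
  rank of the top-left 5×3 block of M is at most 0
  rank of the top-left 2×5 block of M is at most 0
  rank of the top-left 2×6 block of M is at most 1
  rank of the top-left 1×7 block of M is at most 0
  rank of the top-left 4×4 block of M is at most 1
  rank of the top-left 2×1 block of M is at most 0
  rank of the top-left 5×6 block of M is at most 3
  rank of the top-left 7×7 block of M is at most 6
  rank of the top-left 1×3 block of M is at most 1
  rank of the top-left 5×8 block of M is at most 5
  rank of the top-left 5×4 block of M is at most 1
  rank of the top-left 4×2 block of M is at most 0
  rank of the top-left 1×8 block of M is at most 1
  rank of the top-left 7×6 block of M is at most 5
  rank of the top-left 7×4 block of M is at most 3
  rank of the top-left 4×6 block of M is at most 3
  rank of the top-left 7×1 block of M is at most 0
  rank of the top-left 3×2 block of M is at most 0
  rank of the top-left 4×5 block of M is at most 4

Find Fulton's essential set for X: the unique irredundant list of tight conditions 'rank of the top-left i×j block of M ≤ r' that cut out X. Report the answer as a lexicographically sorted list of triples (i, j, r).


Propagating the 32 rank bounds to every northwest block:

  0, 0, 0, 0, 0, 0, 0, 1
  0, 0, 0, 0, 0, 1, 1, 2
  0, 0, 0, 1, 1, 2, 2, 3
  0, 0, 0, 1, 2, 3, 3, 4
  0, 0, 0, 1, 2, 3, 4, 5
  0, 0, 1, 2, 3, 4, 5, 6
  0, 1, 2, 3, 4, 5, 6, 7
  1, 2, 3, 4, 5, 6, 7, 8

hence w(1..8) = (8, 6, 4, 5, 7, 3, 2, 1).

5 SE-corners of the 24-cell Rothe diagram give Ess(w):

[(1, 7, 0), (2, 5, 0), (5, 3, 0), (6, 2, 0), (7, 1, 0)]


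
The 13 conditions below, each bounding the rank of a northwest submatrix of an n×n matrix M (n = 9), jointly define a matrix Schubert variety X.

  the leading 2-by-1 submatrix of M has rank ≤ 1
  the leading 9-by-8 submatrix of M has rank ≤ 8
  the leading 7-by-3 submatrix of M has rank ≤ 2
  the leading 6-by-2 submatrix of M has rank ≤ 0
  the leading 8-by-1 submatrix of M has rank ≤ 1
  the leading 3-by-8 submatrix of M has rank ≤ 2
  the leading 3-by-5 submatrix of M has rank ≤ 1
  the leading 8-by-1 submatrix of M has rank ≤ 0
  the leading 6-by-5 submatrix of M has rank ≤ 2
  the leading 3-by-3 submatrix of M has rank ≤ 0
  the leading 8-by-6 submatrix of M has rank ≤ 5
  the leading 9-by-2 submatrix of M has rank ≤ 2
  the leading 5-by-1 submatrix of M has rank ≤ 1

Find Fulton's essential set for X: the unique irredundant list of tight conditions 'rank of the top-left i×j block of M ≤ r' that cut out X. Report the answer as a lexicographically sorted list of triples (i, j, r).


Propagating the 13 rank bounds to every northwest block:

  R[1]: 0 0 0 1 1 1 1 1 1
  R[2]: 0 0 0 1 1 2 2 2 2
  R[3]: 0 0 0 1 1 2 2 2 3
  R[4]: 0 0 1 2 2 3 3 3 4
  R[5]: 0 0 1 2 2 3 4 4 5
  R[6]: 0 0 1 2 2 3 4 5 6
  R[7]: 0 1 2 3 3 4 5 6 7
  R[8]: 0 1 2 3 4 5 6 7 8
  R[9]: 1 2 3 4 5 6 7 8 9

second differences of R give the permutation w = (4, 6, 9, 3, 7, 8, 2, 5, 1).

6 SE-corners of the 23-cell Rothe diagram give Ess(w):

[(3, 3, 0), (3, 5, 1), (3, 8, 2), (6, 2, 0), (6, 5, 2), (8, 1, 0)]


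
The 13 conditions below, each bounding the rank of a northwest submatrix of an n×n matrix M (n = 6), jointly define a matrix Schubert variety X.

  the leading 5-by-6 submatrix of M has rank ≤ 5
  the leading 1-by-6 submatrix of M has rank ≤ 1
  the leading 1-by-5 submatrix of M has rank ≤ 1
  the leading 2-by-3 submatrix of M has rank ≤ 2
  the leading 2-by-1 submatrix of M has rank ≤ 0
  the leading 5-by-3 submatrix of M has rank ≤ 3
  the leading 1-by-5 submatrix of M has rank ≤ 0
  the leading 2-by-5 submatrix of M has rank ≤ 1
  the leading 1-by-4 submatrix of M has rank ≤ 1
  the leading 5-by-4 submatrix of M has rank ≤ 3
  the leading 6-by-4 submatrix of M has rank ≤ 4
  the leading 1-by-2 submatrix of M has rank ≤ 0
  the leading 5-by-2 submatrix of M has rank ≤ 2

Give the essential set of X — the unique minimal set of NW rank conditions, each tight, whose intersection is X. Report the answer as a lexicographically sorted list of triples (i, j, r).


Rank table r_w(6×6) implied by the 13 constraints:

  0 0 0 0 0 1
  0 1 1 1 1 2
  1 2 2 2 2 3
  1 2 3 3 3 4
  1 2 3 3 4 5
  1 2 3 4 5 6

reading off 1-entries of Δ²R: w = (6, 2, 1, 3, 5, 4).

Fulton essential set (3 of the 7 Rothe cells):

[(1, 5, 0), (2, 1, 0), (5, 4, 3)]


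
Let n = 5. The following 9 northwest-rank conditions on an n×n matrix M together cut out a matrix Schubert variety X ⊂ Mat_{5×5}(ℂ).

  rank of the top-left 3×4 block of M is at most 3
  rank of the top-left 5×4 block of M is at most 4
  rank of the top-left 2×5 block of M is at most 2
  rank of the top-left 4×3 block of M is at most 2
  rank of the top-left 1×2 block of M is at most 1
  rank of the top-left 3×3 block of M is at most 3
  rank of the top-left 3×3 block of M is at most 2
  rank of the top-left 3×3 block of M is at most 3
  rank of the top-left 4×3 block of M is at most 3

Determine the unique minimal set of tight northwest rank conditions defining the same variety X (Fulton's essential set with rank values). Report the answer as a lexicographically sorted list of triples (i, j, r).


Computing R[i][j] = min implied NW-rank bound (n=5, 9 conditions):

  R[1]: 1 | 1 | 1 | 1 | 1
  R[2]: 1 | 2 | 2 | 2 | 2
  R[3]: 1 | 2 | 2 | 3 | 3
  R[4]: 1 | 2 | 2 | 3 | 4
  R[5]: 1 | 2 | 3 | 4 | 5

hence w(1..5) = (1, 2, 4, 5, 3).

D(w) has 2 cells with 1 SE-corner; essential set:

[(4, 3, 2)]


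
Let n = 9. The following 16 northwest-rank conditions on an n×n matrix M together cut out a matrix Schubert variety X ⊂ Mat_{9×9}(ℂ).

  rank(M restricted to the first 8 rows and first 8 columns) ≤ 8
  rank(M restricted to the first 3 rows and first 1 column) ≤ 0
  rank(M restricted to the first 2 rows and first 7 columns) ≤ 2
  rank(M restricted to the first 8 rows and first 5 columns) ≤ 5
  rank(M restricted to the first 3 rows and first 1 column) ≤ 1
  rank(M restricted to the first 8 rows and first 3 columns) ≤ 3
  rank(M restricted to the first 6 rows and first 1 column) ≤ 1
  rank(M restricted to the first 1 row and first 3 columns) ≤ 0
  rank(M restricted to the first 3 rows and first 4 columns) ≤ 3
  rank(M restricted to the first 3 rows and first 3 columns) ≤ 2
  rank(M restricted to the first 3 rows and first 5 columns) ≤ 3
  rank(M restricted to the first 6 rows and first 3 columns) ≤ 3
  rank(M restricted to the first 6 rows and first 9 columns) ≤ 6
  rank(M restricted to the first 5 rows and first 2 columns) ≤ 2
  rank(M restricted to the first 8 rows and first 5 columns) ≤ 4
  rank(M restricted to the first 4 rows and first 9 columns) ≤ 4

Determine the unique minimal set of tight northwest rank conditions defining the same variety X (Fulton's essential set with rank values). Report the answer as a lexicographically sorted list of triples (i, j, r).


The tightest implied rank at each (i,j), from the 16 conditions:

  i=1: 0  0  0  1  1  1  1  1  1
  i=2: 0  1  1  2  2  2  2  2  2
  i=3: 0  1  2  3  3  3  3  3  3
  i=4: 1  2  3  4  4  4  4  4  4
  i=5: 1  2  3  4  4  5  5  5  5
  i=6: 1  2  3  4  4  5  6  6  6
  i=7: 1  2  3  4  4  5  6  7  7
  i=8: 1  2  3  4  4  5  6  7  8
  i=9: 1  2  3  4  5  6  7  8  9

hence w(1..9) = (4, 2, 3, 1, 6, 7, 8, 9, 5).

Fulton essential set (3 of the 9 Rothe cells):

[(1, 3, 0), (3, 1, 0), (8, 5, 4)]


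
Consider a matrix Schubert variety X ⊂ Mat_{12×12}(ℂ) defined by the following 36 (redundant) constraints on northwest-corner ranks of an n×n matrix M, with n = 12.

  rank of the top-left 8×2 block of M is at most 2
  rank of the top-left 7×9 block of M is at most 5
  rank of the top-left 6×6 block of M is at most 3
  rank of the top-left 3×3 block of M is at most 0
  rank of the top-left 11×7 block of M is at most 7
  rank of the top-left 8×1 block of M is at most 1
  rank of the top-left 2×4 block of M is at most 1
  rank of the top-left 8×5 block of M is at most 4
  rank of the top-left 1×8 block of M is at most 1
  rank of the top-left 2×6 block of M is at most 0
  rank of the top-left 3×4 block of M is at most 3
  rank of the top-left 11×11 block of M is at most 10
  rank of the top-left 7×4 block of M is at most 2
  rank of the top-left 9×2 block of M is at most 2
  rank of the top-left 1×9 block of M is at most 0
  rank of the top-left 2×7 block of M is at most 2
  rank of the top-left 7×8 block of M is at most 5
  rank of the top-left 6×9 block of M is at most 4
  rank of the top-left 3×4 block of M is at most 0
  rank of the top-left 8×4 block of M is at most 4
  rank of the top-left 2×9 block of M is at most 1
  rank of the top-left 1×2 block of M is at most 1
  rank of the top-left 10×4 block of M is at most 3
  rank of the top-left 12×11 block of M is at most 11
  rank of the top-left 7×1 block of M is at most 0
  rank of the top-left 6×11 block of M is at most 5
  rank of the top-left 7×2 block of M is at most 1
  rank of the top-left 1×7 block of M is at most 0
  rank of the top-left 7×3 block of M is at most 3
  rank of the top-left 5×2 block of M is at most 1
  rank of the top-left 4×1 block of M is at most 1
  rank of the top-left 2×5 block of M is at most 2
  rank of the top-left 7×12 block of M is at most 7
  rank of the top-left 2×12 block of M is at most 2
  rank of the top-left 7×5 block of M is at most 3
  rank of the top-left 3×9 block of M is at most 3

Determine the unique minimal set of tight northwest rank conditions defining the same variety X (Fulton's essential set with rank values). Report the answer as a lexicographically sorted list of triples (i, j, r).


Reconstructing r_w from the 36 given conditions:

  i=1: 0, 0, 0, 0, 0, 0, 0, 0, 0, 1, 1, 1
  i=2: 0, 0, 0, 0, 0, 0, 1, 1, 1, 2, 2, 2
  i=3: 0, 0, 0, 0, 1, 1, 2, 2, 2, 3, 3, 3
  i=4: 0, 1, 1, 1, 2, 2, 3, 3, 3, 4, 4, 4
  i=5: 0, 1, 2, 2, 3, 3, 4, 4, 4, 5, 5, 5
  i=6: 0, 1, 2, 2, 3, 3, 4, 4, 4, 5, 5, 6
  i=7: 0, 1, 2, 2, 3, 4, 5, 5, 5, 6, 6, 7
  i=8: 1, 2, 3, 3, 4, 5, 6, 6, 6, 7, 7, 8
  i=9: 1, 2, 3, 3, 4, 5, 6, 7, 7, 8, 8, 9
  i=10: 1, 2, 3, 3, 4, 5, 6, 7, 8, 9, 9, 10
  i=11: 1, 2, 3, 4, 5, 6, 7, 8, 9, 10, 10, 11
  i=12: 1, 2, 3, 4, 5, 6, 7, 8, 9, 10, 11, 12

hence w(1..12) = (10, 7, 5, 2, 3, 12, 6, 1, 8, 9, 4, 11).

9 SE-corners of the 31-cell Rothe diagram give Ess(w):

[(1, 9, 0), (2, 6, 0), (3, 4, 0), (6, 6, 3), (6, 9, 4), (6, 11, 5), (7, 1, 0), (7, 4, 2), (10, 4, 3)]
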